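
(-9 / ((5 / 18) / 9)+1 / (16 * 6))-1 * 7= -143323 / 480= -298.59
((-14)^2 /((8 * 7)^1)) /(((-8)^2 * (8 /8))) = 7 /128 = 0.05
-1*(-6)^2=-36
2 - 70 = -68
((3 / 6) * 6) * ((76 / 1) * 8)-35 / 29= 52861 / 29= 1822.79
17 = 17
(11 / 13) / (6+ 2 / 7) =7 / 52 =0.13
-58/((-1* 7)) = 58/7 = 8.29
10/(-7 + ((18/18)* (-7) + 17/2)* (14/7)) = -5/2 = -2.50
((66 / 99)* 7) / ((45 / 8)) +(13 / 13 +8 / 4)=517 / 135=3.83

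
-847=-847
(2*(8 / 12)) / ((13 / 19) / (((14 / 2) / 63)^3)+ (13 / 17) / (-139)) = 44897 / 16795428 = 0.00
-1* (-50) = 50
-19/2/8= -1.19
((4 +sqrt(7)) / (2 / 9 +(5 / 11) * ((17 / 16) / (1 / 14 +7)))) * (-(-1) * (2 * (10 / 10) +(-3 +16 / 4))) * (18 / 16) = 29403 * sqrt(7) / 2531 +117612 / 2531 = 77.20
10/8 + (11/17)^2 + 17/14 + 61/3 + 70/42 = 201353/8092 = 24.88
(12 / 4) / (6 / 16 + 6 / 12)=24 / 7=3.43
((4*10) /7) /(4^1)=10 /7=1.43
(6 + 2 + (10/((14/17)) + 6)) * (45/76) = 8235/532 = 15.48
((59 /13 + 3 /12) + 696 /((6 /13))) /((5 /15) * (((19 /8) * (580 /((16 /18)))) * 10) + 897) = 157330 /630513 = 0.25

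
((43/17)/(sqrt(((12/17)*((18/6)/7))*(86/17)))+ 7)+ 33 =sqrt(602)/12+ 40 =42.04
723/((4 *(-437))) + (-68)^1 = -119587/1748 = -68.41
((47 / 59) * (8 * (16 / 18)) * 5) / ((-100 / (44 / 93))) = -33088 / 246915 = -0.13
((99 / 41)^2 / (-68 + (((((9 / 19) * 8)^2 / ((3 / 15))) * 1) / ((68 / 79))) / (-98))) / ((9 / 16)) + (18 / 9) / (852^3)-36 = -97269110035558064225 / 2690667810536314464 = -36.15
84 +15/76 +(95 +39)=16583/76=218.20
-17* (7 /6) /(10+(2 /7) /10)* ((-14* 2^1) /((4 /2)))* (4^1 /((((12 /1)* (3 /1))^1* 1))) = 29155 /9477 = 3.08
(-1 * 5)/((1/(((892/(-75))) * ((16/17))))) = 14272/255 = 55.97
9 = 9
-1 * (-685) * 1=685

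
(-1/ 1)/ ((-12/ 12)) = 1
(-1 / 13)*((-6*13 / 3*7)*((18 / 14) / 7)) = 18 / 7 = 2.57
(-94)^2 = 8836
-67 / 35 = -1.91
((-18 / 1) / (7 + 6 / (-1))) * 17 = -306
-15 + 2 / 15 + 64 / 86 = -9109 / 645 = -14.12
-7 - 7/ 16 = -119/ 16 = -7.44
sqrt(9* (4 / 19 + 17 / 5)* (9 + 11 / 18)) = 7* sqrt(230090) / 190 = 17.67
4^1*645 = 2580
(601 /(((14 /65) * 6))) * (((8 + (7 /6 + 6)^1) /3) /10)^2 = 9242779 /77760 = 118.86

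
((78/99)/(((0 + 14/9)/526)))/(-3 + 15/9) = -30771/154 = -199.81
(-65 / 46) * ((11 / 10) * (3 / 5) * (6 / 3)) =-429 / 230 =-1.87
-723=-723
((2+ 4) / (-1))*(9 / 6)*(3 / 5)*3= -81 / 5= -16.20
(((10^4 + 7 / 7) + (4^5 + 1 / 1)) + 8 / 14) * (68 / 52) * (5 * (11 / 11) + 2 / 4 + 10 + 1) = 21650673 / 91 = 237919.48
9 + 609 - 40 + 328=906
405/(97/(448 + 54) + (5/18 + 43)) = 914895/98201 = 9.32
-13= -13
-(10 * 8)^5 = -3276800000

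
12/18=2/3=0.67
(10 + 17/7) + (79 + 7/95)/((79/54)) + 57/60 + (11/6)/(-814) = 393190963/5831385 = 67.43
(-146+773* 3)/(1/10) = 21730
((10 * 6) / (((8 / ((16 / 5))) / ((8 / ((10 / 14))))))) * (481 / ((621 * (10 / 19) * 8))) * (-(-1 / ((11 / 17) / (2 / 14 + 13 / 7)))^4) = -341957691712 / 75767175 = -4513.27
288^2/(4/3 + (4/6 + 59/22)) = 17716.19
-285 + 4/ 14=-1993/ 7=-284.71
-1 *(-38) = 38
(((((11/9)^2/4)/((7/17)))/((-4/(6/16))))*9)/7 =-2057/18816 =-0.11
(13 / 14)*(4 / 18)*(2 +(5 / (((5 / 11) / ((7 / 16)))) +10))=3497 / 1008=3.47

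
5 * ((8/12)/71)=0.05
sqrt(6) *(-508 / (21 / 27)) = -4572 *sqrt(6) / 7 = -1599.87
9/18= 1/2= 0.50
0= 0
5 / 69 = 0.07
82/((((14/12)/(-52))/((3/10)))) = -38376/35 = -1096.46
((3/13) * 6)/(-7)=-18/91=-0.20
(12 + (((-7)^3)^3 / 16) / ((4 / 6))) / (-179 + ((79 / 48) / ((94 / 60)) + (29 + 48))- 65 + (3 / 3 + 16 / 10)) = 23159.79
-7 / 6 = -1.17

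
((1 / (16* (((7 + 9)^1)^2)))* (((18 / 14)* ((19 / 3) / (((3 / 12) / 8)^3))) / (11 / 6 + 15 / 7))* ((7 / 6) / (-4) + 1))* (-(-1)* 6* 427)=4965156 / 167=29731.47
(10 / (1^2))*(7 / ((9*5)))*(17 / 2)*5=595 / 9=66.11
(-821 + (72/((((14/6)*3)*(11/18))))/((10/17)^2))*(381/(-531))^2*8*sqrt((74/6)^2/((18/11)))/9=-3549102127588*sqrt(22)/4884974325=-3407.75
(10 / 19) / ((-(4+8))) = -5 / 114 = -0.04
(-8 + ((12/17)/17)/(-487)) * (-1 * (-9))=-10133604/140743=-72.00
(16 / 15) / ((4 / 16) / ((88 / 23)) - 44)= -5632 / 231975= -0.02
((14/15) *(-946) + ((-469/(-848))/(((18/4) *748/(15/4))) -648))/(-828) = 1.85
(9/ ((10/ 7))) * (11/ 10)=693/ 100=6.93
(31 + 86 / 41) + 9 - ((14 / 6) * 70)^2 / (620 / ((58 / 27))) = -15545932 / 308853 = -50.33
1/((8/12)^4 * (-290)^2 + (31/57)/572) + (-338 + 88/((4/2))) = -4299449720970/14623981637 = -294.00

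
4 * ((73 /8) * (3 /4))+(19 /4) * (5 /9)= 2161 /72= 30.01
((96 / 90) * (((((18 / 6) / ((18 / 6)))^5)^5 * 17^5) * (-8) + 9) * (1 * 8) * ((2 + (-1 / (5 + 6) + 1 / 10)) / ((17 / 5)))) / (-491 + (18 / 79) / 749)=559199127416384 / 4793735595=116652.06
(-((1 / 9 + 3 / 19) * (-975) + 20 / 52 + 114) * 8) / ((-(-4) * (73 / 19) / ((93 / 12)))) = 3397321 / 5694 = 596.65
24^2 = 576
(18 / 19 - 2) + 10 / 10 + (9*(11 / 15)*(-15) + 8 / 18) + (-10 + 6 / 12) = -108.11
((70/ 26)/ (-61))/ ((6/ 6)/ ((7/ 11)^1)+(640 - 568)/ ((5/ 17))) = -1225/ 6838039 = -0.00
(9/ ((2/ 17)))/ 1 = 153/ 2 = 76.50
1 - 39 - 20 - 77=-135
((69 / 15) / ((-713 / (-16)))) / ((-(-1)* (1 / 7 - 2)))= -112 / 2015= -0.06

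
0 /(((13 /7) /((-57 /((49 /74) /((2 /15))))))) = 0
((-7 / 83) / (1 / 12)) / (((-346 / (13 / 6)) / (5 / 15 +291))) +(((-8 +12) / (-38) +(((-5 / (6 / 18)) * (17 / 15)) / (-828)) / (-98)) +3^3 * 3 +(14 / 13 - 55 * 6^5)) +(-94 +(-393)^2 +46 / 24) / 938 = -4120870981862429749 / 9641006336052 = -427431.62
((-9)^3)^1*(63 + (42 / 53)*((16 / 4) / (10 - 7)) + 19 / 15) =-12619476 / 265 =-47620.66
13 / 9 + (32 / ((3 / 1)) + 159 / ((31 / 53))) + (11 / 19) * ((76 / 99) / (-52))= 343285 / 1209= 283.94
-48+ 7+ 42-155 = -154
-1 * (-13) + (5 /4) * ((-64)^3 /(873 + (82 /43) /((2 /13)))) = -1699413 /4759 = -357.09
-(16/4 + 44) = -48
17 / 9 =1.89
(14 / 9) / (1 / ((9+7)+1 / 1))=238 / 9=26.44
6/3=2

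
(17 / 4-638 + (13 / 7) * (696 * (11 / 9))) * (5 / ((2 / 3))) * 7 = 397345 / 8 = 49668.12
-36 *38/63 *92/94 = -6992/329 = -21.25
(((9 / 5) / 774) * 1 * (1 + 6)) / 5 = 7 / 2150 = 0.00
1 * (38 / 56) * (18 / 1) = 12.21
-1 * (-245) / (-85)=-2.88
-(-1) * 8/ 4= 2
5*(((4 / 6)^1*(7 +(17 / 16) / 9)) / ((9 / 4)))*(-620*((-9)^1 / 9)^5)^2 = 985025000 / 243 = 4053600.82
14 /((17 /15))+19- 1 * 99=-1150 /17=-67.65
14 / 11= 1.27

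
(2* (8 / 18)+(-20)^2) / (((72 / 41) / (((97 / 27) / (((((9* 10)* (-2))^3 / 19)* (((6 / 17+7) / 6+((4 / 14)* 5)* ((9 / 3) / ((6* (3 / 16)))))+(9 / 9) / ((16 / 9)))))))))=-0.00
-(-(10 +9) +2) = 17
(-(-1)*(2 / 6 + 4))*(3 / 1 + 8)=143 / 3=47.67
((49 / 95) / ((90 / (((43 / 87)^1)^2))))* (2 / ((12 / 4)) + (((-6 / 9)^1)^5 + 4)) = 0.01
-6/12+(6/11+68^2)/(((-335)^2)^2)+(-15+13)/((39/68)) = -8617122324053/2161207727250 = -3.99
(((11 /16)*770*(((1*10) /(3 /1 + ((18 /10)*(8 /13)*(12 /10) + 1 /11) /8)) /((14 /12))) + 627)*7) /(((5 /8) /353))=3691721028072 /454385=8124654.26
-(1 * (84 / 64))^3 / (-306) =1029 / 139264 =0.01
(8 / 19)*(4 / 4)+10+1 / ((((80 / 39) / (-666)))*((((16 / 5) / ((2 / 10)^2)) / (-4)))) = 405153 / 15200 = 26.65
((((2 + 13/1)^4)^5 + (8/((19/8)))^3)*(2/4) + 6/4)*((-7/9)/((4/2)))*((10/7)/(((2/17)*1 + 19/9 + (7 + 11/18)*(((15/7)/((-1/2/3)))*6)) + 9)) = 339268046685292840004009339905/2115329318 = 160385451002051889494.03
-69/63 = -23/21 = -1.10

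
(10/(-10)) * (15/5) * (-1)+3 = 6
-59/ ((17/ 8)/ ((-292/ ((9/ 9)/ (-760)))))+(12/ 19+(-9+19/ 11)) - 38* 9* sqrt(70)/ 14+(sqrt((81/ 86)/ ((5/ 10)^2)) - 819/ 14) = -43784391213/ 7106 - 171* sqrt(70)/ 7+9* sqrt(86)/ 43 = -6161811.11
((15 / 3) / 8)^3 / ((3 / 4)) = 125 / 384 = 0.33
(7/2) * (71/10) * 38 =9443/10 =944.30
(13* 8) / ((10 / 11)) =572 / 5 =114.40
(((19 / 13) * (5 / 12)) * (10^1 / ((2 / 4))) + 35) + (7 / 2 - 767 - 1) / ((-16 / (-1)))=-751 / 1248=-0.60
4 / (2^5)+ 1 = 9 / 8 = 1.12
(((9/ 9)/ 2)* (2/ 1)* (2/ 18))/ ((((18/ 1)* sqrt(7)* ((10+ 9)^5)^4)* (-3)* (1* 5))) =-sqrt(7)/ 639405448512856748868978773010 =-0.00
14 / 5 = 2.80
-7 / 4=-1.75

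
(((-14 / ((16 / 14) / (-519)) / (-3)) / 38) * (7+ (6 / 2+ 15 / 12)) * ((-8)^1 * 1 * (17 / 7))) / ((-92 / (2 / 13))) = -926415 / 45448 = -20.38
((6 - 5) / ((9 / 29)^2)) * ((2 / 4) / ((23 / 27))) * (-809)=-4930.21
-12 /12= -1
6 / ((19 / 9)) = 2.84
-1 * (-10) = 10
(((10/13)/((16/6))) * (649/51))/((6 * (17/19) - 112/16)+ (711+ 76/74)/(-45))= -20531115/97623656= -0.21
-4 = -4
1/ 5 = 0.20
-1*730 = -730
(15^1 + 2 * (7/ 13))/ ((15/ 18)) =1254/ 65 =19.29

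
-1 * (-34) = 34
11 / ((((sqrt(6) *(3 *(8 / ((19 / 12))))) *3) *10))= 0.01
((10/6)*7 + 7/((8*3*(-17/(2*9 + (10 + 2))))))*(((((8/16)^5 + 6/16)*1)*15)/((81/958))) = 70832125/88128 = 803.74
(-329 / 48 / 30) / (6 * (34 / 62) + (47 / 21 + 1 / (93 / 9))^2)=-15492281 / 592774720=-0.03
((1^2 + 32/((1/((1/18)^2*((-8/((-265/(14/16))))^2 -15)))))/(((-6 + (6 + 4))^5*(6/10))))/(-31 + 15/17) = 46552511/1789360865280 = 0.00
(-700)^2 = 490000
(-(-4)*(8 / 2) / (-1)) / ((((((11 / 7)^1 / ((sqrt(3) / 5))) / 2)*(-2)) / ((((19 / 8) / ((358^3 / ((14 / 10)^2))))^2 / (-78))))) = -6067327*sqrt(3) / 22578519468593774400000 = -0.00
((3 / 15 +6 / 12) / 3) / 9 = 7 / 270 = 0.03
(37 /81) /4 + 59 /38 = 10261 /6156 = 1.67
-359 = -359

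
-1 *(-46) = 46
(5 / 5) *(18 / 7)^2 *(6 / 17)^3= 69984 / 240737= 0.29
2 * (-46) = -92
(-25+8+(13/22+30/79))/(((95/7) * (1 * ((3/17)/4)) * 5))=-6630442/1238325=-5.35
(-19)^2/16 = 361/16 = 22.56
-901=-901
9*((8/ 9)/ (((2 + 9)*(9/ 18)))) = 1.45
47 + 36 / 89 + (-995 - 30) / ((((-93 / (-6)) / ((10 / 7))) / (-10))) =19160523 / 19313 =992.10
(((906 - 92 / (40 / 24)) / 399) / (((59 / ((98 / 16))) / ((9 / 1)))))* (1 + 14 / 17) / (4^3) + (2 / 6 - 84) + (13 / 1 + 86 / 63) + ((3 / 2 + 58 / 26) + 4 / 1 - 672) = -14654022156257 / 19977834240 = -733.51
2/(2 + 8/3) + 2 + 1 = 24/7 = 3.43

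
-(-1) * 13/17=13/17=0.76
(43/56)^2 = 1849/3136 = 0.59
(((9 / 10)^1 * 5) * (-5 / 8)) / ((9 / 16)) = -5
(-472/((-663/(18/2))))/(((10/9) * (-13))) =-6372/14365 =-0.44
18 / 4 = 9 / 2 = 4.50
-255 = -255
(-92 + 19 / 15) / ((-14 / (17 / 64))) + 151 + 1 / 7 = 2054497 / 13440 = 152.86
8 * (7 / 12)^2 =49 / 18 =2.72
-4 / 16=-1 / 4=-0.25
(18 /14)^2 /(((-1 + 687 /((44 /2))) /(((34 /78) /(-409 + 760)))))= 374 /5506865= 0.00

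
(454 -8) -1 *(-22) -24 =444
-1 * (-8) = 8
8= 8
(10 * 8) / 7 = 80 / 7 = 11.43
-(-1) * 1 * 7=7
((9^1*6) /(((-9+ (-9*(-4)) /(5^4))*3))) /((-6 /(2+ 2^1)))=2500 /1863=1.34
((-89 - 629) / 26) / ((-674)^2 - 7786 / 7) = -2513 / 41237898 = -0.00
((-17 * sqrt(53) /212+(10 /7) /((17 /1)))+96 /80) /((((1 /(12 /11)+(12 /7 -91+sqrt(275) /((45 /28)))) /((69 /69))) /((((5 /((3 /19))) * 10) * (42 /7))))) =-46548979776 /1663100293 -1638798336 * sqrt(11) /1663100293+319072320 * sqrt(583) /5184959737+9063037620 * sqrt(53) /5184959737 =-17.05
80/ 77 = 1.04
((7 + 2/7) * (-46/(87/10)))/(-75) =1564/3045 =0.51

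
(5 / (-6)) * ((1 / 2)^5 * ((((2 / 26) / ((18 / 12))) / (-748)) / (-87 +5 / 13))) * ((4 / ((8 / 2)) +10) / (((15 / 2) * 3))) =-0.00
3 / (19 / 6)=18 / 19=0.95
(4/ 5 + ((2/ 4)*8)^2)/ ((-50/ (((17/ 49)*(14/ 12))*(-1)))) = 17/ 125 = 0.14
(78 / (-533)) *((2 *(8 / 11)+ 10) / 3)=-252 / 451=-0.56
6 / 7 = 0.86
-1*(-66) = 66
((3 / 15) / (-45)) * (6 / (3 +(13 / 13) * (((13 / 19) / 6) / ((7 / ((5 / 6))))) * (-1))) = -3192 / 357475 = -0.01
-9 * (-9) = 81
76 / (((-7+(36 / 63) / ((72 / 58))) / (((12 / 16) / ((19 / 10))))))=-945 / 206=-4.59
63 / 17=3.71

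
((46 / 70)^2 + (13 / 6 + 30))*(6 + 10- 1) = 239599 / 490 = 488.98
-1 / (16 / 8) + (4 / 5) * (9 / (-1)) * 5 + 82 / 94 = -3349 / 94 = -35.63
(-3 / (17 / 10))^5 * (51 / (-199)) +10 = 239106790 / 16620679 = 14.39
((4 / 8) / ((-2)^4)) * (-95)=-95 / 32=-2.97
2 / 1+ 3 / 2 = 7 / 2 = 3.50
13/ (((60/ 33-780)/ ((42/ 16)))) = -3003/ 68480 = -0.04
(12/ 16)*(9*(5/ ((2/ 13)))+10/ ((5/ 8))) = 1851/ 8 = 231.38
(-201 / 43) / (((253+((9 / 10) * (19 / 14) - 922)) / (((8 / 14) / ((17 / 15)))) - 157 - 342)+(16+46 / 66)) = 2653200 / 1025500249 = 0.00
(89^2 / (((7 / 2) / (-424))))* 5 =-33585040 / 7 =-4797862.86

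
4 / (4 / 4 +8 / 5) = 20 / 13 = 1.54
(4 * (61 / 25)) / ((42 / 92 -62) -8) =-11224 / 79975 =-0.14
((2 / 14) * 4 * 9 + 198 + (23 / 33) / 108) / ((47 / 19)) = 96295211 / 1172556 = 82.12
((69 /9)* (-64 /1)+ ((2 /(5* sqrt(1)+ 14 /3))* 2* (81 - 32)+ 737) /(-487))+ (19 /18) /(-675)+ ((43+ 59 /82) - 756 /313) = -496477995169823 /1101035788425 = -450.92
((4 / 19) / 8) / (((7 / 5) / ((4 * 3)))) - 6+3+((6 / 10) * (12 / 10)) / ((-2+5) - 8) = -48519 / 16625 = -2.92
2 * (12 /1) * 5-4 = 116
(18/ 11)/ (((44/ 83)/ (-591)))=-441477/ 242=-1824.29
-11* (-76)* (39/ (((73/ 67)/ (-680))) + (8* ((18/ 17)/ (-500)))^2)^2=53819374947821504299423183104/ 108662941650390625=495287299703.14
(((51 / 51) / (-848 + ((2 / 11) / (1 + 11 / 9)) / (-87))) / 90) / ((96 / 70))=-11165 / 1168613136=-0.00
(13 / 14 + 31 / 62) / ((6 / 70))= 50 / 3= 16.67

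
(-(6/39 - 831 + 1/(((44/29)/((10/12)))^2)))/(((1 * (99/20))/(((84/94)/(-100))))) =-5267592197/3513201120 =-1.50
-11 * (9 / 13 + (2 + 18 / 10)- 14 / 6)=-4631 / 195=-23.75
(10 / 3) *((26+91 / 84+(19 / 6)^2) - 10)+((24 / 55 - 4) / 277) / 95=3531467708 / 39077775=90.37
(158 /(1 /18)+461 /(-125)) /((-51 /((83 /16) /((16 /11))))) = -324150607 /1632000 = -198.62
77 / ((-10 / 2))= -77 / 5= -15.40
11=11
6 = 6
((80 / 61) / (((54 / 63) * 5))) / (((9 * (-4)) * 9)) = -14 / 14823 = -0.00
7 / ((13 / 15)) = 105 / 13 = 8.08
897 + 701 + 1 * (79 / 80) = 127919 / 80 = 1598.99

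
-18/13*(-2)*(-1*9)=-324/13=-24.92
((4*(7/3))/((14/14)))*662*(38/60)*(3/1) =176092/15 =11739.47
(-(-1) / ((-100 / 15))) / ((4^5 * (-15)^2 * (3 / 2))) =-1 / 2304000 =-0.00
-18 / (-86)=9 / 43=0.21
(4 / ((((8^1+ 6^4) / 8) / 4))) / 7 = 16 / 1141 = 0.01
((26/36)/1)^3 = 2197/5832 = 0.38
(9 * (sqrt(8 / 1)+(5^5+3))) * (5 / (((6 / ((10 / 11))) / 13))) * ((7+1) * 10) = 156000 * sqrt(2) / 11+243984000 / 11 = 22200419.76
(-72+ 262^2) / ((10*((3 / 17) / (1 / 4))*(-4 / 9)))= -21857.32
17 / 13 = 1.31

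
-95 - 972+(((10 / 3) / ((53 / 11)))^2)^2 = -681804191387 / 639128961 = -1066.77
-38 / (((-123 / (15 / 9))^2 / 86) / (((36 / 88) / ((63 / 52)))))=-2124200 / 10484397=-0.20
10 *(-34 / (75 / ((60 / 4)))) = -68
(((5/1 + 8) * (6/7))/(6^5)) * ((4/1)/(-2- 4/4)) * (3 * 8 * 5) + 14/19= 5468/10773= 0.51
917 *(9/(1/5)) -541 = 40724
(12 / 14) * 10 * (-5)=-300 / 7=-42.86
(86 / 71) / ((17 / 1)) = 0.07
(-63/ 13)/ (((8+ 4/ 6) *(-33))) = 63/ 3718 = 0.02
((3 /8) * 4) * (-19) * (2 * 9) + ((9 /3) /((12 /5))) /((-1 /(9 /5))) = -2061 /4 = -515.25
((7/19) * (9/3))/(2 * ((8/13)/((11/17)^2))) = 33033/87856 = 0.38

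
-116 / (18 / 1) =-58 / 9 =-6.44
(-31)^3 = -29791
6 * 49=294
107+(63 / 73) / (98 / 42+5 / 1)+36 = 229847 / 1606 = 143.12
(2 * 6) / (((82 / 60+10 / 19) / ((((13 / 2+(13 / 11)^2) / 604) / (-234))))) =-13965 / 39428818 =-0.00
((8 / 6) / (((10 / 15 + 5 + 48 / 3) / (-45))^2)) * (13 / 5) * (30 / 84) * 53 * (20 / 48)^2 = 35775 / 728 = 49.14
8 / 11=0.73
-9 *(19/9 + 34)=-325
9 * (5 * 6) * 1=270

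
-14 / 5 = -2.80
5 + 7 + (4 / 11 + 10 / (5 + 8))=1878 / 143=13.13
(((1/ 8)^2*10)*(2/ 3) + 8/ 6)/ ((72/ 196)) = 1127/ 288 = 3.91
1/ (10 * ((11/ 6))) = 3/ 55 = 0.05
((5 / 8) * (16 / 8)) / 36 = 5 / 144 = 0.03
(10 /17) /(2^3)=5 /68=0.07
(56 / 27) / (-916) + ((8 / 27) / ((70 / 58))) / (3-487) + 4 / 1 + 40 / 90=116305228 / 26185005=4.44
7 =7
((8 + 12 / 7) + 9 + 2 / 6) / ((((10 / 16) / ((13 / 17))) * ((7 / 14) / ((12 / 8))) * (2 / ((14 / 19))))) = 8320 / 323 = 25.76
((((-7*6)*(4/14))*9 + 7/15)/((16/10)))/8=-1613/192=-8.40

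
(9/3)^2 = 9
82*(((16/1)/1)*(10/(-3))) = -4373.33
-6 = -6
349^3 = 42508549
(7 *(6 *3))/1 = 126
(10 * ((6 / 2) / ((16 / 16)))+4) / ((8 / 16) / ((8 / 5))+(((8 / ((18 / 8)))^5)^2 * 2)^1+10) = 1896810714144 / 36029372338390133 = 0.00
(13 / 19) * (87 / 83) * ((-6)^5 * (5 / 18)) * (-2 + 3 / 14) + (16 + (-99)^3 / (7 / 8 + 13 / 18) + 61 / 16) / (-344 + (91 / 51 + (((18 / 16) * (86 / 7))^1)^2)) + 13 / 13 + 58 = 52515798258538568 / 7673951769505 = 6843.38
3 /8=0.38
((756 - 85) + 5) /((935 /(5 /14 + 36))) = 172042 /6545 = 26.29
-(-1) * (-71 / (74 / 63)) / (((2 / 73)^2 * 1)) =-23836617 / 296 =-80529.11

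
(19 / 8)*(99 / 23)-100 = -16519 / 184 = -89.78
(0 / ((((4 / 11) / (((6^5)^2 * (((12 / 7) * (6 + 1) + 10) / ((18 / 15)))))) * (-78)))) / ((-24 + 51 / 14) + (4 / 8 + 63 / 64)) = 0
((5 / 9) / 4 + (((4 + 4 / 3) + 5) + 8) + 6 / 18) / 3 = 677 / 108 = 6.27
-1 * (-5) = 5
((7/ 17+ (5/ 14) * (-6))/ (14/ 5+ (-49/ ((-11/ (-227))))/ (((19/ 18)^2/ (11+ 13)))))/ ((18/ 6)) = 2045065/ 77184586311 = 0.00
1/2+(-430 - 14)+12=-863/2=-431.50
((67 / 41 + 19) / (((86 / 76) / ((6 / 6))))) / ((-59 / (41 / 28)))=-8037 / 17759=-0.45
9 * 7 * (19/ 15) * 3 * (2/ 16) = 1197/ 40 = 29.92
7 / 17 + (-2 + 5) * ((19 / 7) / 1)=1018 / 119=8.55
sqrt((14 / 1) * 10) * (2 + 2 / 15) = 25.24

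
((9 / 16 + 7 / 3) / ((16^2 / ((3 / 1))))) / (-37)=-139 / 151552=-0.00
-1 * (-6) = 6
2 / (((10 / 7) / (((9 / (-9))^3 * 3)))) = -21 / 5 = -4.20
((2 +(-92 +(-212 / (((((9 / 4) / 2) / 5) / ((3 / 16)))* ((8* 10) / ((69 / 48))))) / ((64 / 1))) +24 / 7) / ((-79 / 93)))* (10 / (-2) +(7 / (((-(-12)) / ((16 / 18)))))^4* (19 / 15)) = -18075229599475289 / 36112818954240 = -500.52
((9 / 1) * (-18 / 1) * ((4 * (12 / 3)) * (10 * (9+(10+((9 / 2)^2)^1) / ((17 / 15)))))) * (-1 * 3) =2775345.88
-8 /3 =-2.67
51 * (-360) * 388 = -7123680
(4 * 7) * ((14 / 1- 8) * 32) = 5376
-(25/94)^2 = -625/8836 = -0.07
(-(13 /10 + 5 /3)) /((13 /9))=-267 /130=-2.05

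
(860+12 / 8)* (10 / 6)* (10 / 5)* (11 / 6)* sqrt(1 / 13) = 94765* sqrt(13) / 234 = 1460.17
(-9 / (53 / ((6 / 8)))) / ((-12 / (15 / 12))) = 45 / 3392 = 0.01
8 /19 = 0.42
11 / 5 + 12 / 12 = 16 / 5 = 3.20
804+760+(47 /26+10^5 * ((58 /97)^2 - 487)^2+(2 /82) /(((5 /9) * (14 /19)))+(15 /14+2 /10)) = 15644519394279096391909 /660605494822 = 23682090925.53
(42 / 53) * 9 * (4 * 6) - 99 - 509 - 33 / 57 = -440471 / 1007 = -437.41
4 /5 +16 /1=84 /5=16.80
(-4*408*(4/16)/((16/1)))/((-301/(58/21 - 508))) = -90185/2107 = -42.80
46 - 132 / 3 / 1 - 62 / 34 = 3 / 17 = 0.18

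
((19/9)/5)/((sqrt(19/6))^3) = 2 * sqrt(114)/285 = 0.07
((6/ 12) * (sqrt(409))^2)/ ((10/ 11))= 224.95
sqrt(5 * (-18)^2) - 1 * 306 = -306 + 18 * sqrt(5) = -265.75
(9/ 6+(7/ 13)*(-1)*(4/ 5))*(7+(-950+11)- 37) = -134691/ 130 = -1036.08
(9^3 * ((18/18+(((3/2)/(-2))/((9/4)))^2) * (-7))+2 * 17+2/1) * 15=-84510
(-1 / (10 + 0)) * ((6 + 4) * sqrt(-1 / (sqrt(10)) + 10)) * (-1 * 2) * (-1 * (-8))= 8 * sqrt(1000 - 10 * sqrt(10)) / 5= 49.79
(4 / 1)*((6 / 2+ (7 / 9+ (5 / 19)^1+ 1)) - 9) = -2708 / 171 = -15.84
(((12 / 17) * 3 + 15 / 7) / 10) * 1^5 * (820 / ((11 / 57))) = 2369718 / 1309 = 1810.33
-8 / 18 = -4 / 9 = -0.44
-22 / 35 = -0.63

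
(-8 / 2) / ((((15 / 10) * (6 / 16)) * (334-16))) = -32 / 1431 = -0.02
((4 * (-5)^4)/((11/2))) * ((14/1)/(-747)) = -70000/8217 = -8.52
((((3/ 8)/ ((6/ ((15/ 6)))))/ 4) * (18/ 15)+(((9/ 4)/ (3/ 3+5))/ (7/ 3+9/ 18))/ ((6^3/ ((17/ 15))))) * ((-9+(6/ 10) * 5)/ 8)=-137/ 3840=-0.04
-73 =-73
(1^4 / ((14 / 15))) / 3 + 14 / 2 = 103 / 14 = 7.36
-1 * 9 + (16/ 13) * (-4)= -181/ 13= -13.92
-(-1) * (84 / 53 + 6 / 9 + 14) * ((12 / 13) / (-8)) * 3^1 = -3876 / 689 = -5.63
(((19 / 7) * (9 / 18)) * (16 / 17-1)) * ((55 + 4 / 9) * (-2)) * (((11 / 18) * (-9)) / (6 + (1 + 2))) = -5.41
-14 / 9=-1.56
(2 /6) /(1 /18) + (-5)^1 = 1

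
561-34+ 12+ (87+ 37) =663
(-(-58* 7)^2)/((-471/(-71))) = -11703356/471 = -24847.89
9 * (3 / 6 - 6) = -49.50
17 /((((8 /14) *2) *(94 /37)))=4403 /752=5.86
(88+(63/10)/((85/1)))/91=0.97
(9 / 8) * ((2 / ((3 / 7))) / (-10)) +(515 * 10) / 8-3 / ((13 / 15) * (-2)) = 335377 / 520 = 644.96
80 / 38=40 / 19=2.11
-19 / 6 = -3.17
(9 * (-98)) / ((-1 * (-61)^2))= 882 / 3721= 0.24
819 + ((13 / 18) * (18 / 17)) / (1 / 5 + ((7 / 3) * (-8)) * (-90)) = 116967188 / 142817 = 819.00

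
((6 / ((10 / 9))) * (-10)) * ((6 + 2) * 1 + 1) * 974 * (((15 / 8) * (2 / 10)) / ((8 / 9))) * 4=-3195207 / 4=-798801.75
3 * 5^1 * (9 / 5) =27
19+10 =29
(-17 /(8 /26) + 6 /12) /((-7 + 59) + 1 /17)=-1241 /1180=-1.05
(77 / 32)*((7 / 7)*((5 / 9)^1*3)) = 385 / 96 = 4.01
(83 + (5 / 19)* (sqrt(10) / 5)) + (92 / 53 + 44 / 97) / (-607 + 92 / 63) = 83.16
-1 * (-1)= 1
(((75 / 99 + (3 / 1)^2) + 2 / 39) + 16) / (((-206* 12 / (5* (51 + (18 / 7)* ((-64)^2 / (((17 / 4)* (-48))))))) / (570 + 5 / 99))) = 9763255000 / 520567047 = 18.76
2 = 2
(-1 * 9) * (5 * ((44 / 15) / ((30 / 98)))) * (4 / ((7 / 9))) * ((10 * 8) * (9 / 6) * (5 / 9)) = -147840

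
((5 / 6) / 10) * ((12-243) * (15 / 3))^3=-513599625 / 4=-128399906.25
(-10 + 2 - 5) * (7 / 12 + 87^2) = -98404.58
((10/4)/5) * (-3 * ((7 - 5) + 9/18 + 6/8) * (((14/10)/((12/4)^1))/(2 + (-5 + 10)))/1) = -13/40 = -0.32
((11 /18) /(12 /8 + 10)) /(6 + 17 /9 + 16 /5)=55 /11477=0.00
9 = 9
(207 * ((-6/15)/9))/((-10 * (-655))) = -23/16375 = -0.00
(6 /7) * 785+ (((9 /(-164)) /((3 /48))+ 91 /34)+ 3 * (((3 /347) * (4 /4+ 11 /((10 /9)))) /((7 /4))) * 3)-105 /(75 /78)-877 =-752326101 /2418590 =-311.06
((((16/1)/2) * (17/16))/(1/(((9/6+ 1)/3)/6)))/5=17/72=0.24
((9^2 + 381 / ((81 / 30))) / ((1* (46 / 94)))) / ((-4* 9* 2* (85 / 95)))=-1785107 / 253368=-7.05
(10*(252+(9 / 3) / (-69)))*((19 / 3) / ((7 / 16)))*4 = 70467200 / 483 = 145894.82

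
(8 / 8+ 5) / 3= 2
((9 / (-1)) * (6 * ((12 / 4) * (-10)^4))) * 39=-63180000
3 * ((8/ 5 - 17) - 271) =-4296/ 5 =-859.20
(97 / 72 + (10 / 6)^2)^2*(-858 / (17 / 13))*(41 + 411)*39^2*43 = -330039354465.20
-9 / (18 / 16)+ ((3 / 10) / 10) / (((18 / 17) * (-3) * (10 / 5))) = -28817 / 3600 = -8.00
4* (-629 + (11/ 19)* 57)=-2384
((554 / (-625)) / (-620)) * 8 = 1108 / 96875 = 0.01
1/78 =0.01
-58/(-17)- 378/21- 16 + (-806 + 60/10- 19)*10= -139750/17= -8220.59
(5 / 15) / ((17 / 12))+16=276 / 17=16.24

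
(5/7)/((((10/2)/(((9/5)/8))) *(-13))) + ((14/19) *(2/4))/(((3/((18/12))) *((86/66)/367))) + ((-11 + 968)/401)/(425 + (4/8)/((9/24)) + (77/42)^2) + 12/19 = 52.52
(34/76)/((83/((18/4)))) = 0.02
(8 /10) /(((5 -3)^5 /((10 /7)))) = 1 /28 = 0.04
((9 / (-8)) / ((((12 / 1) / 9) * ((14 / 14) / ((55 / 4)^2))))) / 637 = -81675 / 326144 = -0.25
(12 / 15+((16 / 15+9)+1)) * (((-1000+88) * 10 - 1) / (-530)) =811769 / 3975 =204.22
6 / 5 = 1.20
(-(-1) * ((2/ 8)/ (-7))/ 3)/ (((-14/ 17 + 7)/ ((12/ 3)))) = -17/ 2205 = -0.01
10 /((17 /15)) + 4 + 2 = 252 /17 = 14.82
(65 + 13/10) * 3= 1989/10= 198.90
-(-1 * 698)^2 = -487204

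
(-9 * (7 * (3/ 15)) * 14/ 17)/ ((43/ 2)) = -1764/ 3655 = -0.48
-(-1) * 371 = 371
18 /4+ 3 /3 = 11 /2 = 5.50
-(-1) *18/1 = 18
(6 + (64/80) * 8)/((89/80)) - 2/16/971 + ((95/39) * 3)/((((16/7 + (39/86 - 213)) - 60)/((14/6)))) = 2558828043379/230881839864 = 11.08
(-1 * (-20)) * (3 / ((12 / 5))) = 25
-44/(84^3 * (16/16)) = -11/148176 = -0.00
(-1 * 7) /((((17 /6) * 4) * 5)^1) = -21 /170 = -0.12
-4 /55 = -0.07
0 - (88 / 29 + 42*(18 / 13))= -23068 / 377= -61.19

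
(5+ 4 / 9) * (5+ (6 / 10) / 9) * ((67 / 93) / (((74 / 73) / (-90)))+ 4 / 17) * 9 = -4627505708 / 292485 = -15821.34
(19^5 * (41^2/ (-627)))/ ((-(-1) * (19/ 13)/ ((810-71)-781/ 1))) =2098456178/ 11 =190768743.45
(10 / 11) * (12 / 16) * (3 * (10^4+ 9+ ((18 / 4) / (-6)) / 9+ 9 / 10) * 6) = 491391 / 4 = 122847.75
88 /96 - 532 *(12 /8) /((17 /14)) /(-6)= 22531 /204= 110.45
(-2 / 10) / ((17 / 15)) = -3 / 17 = -0.18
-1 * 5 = -5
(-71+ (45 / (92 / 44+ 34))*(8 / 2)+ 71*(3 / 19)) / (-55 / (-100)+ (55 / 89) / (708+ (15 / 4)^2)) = -99.49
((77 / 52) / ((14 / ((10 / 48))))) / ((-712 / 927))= -0.03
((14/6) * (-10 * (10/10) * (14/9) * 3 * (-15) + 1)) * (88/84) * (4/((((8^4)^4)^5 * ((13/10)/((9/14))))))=38555/20097885361854121749010009070950698117537629326960165648633270539703549952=0.00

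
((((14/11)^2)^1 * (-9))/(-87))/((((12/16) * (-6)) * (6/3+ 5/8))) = -448/31581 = -0.01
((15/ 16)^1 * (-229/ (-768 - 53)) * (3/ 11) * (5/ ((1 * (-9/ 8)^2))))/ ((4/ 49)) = 3.45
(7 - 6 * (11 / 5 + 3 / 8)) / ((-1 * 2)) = 169 / 40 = 4.22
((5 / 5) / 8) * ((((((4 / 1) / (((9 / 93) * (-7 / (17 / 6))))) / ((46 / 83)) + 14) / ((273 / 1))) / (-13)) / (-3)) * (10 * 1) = -117275 / 61710012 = -0.00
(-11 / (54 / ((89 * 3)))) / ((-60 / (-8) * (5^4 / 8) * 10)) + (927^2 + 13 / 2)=725064320293 / 843750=859335.49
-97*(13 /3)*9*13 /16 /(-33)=16393 /176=93.14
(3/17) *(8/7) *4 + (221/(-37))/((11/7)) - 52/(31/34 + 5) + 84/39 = -1219543021/126555429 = -9.64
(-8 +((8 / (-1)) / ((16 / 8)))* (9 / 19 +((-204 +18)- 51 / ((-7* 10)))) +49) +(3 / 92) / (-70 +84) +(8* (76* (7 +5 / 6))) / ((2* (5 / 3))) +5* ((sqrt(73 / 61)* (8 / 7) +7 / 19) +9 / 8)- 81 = 40* sqrt(4453) / 427 +4665981 / 2185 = 2141.71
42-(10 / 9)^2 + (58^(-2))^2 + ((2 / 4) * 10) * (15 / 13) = 554519621549 / 11916270288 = 46.53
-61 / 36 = -1.69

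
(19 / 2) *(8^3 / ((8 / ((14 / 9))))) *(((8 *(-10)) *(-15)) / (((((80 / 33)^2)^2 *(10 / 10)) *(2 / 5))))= 52575831 / 640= 82149.74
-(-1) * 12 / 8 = 3 / 2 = 1.50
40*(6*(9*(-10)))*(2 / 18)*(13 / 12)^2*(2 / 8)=-704.17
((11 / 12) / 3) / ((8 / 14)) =77 / 144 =0.53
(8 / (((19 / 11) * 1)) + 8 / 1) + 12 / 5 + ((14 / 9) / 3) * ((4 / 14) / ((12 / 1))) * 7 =116333 / 7695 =15.12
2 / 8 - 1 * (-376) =1505 / 4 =376.25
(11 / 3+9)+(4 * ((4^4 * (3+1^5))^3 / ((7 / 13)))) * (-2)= -15952735658.19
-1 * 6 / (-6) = 1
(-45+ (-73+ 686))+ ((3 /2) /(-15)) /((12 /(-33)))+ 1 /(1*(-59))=1341089 /2360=568.26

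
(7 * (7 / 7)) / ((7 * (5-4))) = 1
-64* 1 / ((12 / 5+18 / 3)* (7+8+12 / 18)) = -160 / 329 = -0.49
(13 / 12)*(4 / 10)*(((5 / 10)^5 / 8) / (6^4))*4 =13 / 2488320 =0.00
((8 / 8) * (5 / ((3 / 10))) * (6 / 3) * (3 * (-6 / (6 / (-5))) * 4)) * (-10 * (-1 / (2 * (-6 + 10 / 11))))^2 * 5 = 1890625 / 196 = 9646.05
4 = 4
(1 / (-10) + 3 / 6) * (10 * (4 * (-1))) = -16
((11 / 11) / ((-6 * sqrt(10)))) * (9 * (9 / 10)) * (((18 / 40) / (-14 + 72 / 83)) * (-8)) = -20169 * sqrt(10) / 545000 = -0.12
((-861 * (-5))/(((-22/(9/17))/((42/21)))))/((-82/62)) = 29295/187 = 156.66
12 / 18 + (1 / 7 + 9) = 206 / 21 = 9.81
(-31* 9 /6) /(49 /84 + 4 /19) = -10602 /181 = -58.57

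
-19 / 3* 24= -152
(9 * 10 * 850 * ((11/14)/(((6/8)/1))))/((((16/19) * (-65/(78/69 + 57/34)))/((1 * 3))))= -103219875/8372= -12329.18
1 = 1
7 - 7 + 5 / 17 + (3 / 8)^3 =3019 / 8704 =0.35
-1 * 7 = -7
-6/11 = -0.55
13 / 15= 0.87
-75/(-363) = 25/121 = 0.21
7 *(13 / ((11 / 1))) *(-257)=-23387 / 11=-2126.09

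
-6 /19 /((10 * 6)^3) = -1 /684000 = -0.00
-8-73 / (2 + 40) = -409 / 42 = -9.74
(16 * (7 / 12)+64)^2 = 48400 / 9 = 5377.78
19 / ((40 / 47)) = 893 / 40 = 22.32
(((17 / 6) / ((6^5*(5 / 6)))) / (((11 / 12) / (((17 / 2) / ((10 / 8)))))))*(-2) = -289 / 44550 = -0.01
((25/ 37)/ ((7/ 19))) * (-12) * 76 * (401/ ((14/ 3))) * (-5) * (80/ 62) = 52113960000/ 56203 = 927245.16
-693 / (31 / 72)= -49896 / 31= -1609.55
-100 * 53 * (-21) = 111300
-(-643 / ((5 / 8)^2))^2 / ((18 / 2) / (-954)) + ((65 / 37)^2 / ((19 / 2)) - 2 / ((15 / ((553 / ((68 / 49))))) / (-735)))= 158775237490081351 / 552733750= 287254464.72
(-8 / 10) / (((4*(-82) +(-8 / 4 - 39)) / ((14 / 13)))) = 56 / 23985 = 0.00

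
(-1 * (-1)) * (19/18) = 1.06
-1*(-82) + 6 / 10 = 413 / 5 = 82.60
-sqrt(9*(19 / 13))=-3*sqrt(247) / 13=-3.63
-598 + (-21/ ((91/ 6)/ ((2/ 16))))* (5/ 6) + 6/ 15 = -310827/ 520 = -597.74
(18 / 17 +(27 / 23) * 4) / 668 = 1125 / 130594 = 0.01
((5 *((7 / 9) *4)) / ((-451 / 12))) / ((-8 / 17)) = 1190 / 1353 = 0.88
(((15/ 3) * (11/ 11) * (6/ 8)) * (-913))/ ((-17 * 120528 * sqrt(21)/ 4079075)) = 2660139625 * sqrt(21)/ 8195904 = 1487.36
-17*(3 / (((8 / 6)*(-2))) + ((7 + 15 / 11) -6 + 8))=-13821 / 88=-157.06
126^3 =2000376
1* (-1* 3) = -3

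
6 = 6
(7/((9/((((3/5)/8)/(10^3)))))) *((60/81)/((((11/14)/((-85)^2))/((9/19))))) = 0.19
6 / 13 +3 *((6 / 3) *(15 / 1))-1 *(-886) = 12694 / 13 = 976.46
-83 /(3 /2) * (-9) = 498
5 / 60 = 1 / 12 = 0.08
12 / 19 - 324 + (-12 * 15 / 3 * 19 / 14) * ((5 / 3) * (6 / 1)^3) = -29637.65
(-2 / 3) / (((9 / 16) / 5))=-160 / 27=-5.93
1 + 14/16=15/8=1.88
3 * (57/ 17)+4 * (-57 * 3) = -11457/ 17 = -673.94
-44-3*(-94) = 238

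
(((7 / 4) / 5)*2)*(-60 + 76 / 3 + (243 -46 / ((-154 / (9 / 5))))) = 120623 / 825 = 146.21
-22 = -22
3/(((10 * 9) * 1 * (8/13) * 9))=0.01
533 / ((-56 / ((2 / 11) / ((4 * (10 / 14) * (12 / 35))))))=-3731 / 2112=-1.77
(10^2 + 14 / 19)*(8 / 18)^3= 40832 / 4617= 8.84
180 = 180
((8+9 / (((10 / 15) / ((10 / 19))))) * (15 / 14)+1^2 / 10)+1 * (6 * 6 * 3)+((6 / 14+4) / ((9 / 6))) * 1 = 253837 / 1995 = 127.24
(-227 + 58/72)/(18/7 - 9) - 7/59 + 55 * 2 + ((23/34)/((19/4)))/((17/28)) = 76258671869/524829780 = 145.30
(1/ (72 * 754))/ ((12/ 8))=1/ 81432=0.00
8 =8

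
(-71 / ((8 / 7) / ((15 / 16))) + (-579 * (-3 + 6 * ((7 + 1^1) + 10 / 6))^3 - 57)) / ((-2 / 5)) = 61651993755 / 256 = 240828100.61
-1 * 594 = -594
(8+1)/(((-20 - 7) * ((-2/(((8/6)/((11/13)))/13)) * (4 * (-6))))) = -1/1188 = -0.00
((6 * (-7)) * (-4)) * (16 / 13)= 2688 / 13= 206.77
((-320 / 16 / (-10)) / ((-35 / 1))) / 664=-1 / 11620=-0.00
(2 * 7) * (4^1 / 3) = 56 / 3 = 18.67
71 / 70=1.01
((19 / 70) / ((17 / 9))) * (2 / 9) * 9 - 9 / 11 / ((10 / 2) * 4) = 0.25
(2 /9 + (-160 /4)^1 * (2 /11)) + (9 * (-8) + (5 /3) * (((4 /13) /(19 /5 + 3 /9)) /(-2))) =-3156353 /39897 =-79.11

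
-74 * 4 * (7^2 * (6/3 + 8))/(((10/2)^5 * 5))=-29008/3125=-9.28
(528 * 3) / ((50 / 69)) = 54648 / 25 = 2185.92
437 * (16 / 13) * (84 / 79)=587328 / 1027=571.89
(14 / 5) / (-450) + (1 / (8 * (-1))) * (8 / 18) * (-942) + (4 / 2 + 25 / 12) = 253847 / 4500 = 56.41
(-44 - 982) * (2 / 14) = -1026 / 7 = -146.57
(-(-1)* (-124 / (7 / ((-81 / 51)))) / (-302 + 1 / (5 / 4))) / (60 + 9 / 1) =-930 / 686987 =-0.00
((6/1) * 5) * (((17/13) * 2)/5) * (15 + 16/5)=1428/5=285.60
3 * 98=294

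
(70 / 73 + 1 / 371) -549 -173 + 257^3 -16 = 459702941008 / 27083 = 16973855.96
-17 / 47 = -0.36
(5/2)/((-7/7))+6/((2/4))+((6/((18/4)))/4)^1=59/6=9.83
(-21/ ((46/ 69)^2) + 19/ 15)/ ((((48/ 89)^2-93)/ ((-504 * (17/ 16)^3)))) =-371518663/ 1239040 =-299.84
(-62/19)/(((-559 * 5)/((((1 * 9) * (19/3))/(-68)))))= -93/95030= -0.00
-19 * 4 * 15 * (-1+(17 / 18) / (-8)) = 15295 / 12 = 1274.58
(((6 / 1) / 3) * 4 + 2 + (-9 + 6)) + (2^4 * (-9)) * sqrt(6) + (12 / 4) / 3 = 8 - 144 * sqrt(6) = -344.73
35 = 35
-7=-7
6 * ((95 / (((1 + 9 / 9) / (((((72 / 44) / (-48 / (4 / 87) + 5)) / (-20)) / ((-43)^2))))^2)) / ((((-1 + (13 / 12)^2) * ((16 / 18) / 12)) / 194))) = 0.00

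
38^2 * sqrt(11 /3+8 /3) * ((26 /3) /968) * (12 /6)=9386 * sqrt(57) /1089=65.07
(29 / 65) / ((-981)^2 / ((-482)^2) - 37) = -6737396 / 496185755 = -0.01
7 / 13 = 0.54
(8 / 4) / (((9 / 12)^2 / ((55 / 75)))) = 352 / 135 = 2.61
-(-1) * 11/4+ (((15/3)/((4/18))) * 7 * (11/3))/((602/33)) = 2959/86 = 34.41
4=4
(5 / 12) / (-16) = -5 / 192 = -0.03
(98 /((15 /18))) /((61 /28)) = 16464 /305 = 53.98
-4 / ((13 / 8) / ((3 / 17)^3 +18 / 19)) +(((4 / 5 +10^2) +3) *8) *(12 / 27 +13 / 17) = 3646841752 / 3640533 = 1001.73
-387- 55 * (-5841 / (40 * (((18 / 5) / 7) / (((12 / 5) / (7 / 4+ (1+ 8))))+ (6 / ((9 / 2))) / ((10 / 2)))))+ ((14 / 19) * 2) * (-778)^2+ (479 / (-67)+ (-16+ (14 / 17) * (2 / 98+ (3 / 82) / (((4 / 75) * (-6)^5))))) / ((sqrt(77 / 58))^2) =93903869279428720669 / 104953615994304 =894717.81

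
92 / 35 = 2.63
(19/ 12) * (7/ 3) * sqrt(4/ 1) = 133/ 18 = 7.39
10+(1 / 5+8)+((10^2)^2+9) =50136 / 5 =10027.20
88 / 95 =0.93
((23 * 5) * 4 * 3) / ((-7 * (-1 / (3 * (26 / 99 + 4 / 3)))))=72680 / 77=943.90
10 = 10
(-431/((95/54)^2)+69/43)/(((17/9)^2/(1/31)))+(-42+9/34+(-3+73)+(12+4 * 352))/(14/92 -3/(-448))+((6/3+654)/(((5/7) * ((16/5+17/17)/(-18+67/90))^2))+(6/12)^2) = 2859875555724750774563/116174133473132700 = 24617.15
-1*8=-8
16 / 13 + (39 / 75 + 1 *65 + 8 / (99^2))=212625494 / 3185325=66.75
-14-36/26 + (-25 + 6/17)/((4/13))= -84411/884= -95.49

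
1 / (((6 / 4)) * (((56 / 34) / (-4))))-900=-18934 / 21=-901.62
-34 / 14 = -17 / 7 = -2.43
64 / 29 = 2.21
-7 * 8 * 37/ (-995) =2072/ 995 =2.08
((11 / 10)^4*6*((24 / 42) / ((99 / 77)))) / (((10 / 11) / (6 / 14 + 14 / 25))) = 4.25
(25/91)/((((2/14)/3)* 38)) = 75/494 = 0.15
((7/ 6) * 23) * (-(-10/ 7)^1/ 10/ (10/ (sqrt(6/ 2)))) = 23 * sqrt(3)/ 60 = 0.66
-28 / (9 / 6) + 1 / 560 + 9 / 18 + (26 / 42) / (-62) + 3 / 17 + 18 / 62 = -2239717 / 126480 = -17.71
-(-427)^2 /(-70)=26047 /10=2604.70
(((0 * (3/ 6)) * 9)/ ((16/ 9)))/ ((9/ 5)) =0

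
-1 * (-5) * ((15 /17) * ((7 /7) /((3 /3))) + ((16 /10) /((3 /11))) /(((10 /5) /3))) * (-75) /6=-20575 /34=-605.15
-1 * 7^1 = -7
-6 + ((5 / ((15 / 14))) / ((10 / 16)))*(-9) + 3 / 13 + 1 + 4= -4418 / 65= -67.97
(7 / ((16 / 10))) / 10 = 7 / 16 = 0.44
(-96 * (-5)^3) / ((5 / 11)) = 26400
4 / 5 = 0.80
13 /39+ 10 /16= 0.96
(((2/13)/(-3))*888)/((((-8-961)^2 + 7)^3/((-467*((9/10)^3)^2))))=9182769039/672629243543217376000000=0.00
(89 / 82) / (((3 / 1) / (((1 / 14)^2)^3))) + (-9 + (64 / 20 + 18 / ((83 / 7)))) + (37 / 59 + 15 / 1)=514535377519837 / 45352729484160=11.35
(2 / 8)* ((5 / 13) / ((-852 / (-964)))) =0.11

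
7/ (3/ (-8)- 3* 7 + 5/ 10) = -56/ 167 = -0.34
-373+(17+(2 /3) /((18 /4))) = -9608 /27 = -355.85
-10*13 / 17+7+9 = 142 / 17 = 8.35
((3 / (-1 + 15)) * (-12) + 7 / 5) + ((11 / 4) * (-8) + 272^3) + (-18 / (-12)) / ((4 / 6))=2817307791 / 140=20123627.08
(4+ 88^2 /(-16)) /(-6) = 80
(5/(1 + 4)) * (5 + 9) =14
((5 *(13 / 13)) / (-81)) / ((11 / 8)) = -40 / 891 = -0.04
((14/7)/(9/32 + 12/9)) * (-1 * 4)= -768/155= -4.95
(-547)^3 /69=-163667323 /69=-2371990.19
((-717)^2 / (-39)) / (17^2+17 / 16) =-913936 / 20111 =-45.44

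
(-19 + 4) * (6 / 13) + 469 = 6007 / 13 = 462.08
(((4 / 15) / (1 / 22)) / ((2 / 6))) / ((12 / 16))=352 / 15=23.47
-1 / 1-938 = -939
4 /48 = 1 /12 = 0.08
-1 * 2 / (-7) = 2 / 7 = 0.29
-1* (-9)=9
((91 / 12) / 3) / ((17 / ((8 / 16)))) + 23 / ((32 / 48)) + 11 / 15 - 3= 197723 / 6120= 32.31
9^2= 81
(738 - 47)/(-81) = -8.53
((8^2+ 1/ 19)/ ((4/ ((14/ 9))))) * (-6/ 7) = -1217/ 57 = -21.35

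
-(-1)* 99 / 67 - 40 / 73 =4547 / 4891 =0.93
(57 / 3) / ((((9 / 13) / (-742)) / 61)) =-11179714 / 9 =-1242190.44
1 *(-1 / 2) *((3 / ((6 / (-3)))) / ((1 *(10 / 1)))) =3 / 40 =0.08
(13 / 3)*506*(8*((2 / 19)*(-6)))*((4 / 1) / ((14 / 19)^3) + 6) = -1155096800 / 6517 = -177243.64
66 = 66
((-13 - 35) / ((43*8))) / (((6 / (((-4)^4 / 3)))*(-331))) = 256 / 42699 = 0.01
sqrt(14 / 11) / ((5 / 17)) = 17*sqrt(154) / 55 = 3.84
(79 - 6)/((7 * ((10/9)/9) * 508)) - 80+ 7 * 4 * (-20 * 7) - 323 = -153719967/35560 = -4322.83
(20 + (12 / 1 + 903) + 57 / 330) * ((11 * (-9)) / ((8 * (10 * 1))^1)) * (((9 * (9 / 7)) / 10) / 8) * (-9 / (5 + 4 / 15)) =2024770527 / 7078400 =286.05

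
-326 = -326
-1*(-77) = 77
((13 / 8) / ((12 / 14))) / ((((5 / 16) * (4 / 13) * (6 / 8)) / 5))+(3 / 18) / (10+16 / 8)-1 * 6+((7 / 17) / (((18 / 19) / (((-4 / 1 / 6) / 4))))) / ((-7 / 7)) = 460949 / 3672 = 125.53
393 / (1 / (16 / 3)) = 2096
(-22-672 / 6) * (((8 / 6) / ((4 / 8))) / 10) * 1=-536 / 15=-35.73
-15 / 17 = -0.88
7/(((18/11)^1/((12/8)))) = 77/12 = 6.42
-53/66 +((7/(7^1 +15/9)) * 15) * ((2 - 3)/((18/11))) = -14083/1716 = -8.21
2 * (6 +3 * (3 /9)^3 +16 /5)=18.62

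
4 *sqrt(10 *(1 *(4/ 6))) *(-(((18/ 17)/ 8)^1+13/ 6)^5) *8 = -22691552673349 *sqrt(15)/ 16561212048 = -5306.62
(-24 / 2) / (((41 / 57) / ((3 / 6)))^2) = -9747 / 1681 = -5.80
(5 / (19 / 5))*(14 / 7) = 50 / 19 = 2.63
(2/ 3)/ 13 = 2/ 39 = 0.05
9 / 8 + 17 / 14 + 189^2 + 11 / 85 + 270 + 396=173213871 / 4760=36389.47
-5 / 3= -1.67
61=61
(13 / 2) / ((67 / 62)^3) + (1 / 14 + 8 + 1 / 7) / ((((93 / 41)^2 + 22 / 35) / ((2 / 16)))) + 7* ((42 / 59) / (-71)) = 36007592228814177 / 6847727389268464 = 5.26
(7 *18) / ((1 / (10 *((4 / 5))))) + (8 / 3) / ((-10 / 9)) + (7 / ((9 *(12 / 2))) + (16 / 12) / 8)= 1005.90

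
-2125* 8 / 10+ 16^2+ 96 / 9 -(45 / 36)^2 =-68875 / 48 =-1434.90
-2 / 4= -1 / 2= -0.50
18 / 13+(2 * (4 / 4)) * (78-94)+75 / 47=-29.02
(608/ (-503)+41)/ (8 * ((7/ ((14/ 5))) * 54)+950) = 4003/ 204218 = 0.02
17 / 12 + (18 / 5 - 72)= -4019 / 60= -66.98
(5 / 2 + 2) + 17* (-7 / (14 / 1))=-4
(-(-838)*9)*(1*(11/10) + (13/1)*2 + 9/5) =1089819/5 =217963.80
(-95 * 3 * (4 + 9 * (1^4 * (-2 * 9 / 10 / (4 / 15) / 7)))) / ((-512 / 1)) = -37335 / 14336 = -2.60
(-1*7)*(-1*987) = 6909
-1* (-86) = 86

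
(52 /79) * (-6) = -312 /79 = -3.95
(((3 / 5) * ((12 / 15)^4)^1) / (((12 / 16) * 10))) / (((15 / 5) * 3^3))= 512 / 1265625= 0.00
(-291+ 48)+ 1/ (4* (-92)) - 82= -119601/ 368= -325.00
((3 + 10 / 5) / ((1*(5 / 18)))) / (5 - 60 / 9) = -54 / 5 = -10.80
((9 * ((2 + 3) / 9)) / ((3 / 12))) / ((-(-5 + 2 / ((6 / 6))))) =20 / 3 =6.67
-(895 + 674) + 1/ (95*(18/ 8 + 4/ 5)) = -1818467/ 1159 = -1569.00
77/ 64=1.20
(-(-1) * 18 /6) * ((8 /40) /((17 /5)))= 3 /17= 0.18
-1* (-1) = 1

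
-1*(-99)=99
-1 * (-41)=41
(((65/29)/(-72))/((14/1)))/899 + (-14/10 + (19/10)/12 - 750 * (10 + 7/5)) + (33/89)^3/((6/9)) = -792106437551826947/92631403866960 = -8551.17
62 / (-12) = -31 / 6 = -5.17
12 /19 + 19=373 /19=19.63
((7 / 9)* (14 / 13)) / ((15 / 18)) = 196 / 195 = 1.01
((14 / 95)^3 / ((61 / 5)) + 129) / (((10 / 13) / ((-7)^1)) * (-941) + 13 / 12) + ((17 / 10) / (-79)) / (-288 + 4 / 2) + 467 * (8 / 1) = 3737.23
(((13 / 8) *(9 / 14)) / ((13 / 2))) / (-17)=-9 / 952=-0.01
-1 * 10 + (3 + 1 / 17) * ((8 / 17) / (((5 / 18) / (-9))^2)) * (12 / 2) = 65432774 / 7225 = 9056.44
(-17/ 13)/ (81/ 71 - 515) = 1207/ 474292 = 0.00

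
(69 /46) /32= 3 /64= 0.05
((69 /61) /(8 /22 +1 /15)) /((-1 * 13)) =-11385 /56303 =-0.20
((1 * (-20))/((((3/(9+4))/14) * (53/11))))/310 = -4004/4929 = -0.81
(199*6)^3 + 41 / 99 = 168518729057 / 99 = 1702209384.41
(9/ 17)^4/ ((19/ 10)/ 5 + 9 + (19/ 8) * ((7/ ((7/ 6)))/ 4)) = 2624400/ 432388217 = 0.01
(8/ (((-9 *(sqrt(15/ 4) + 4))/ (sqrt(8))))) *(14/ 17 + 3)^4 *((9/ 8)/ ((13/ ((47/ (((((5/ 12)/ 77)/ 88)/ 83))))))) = -398219572608000 *sqrt(2)/ 584647 + 49777446576000 *sqrt(30)/ 584647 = -496924155.84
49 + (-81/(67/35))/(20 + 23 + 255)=975499/19966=48.86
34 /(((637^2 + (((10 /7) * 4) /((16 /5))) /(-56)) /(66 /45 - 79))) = -31000928 /4771843065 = -0.01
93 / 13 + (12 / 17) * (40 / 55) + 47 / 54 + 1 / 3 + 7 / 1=2083439 / 131274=15.87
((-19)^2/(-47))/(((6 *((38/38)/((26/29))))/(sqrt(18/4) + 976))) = -4580368/4089 - 4693 *sqrt(2)/2726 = -1122.60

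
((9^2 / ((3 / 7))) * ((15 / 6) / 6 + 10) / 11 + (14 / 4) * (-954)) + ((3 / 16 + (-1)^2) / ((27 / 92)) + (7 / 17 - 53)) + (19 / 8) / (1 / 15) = -128161379 / 40392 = -3172.94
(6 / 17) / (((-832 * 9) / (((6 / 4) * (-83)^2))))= -6889 / 14144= -0.49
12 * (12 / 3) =48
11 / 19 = 0.58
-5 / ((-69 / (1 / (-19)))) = -5 / 1311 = -0.00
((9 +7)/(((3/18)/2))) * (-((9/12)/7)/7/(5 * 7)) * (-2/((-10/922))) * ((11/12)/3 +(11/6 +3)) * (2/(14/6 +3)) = -51171/1715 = -29.84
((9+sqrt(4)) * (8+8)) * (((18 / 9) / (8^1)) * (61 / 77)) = 244 / 7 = 34.86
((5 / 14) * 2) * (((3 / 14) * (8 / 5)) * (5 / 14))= 30 / 343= 0.09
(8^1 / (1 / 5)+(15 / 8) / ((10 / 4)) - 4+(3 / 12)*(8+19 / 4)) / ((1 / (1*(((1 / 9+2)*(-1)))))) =-1349 / 16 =-84.31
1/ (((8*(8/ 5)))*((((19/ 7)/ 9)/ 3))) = 945/ 1216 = 0.78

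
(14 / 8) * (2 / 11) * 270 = 945 / 11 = 85.91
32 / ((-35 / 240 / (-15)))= 23040 / 7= 3291.43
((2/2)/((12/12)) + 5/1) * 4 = 24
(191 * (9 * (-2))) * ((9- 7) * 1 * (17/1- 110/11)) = -48132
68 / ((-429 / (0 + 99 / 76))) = -51 / 247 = -0.21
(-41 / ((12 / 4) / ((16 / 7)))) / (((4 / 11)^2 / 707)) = -501061 / 3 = -167020.33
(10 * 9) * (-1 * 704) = -63360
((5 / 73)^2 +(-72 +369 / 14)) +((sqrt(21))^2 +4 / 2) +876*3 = 194375625 / 74606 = 2605.36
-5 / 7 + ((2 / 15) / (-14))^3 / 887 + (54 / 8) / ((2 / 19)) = 520887756367 / 8214507000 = 63.41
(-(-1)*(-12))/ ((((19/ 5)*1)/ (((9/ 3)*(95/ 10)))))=-90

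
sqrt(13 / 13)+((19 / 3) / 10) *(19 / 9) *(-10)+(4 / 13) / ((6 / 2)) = -4306 / 351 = -12.27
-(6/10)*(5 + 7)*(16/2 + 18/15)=-1656/25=-66.24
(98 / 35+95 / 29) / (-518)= -881 / 75110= -0.01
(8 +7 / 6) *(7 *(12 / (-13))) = -770 / 13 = -59.23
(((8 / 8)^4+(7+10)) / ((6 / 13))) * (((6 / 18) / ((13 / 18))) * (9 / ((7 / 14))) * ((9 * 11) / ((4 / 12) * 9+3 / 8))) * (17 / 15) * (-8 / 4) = -21542.40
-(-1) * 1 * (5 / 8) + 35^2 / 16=1235 / 16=77.19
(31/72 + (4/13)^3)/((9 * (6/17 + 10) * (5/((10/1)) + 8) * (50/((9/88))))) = 14543/12249768960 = 0.00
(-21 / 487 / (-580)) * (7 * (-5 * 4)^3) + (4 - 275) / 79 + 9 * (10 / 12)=-209311 / 2231434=-0.09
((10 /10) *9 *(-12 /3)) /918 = -2 /51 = -0.04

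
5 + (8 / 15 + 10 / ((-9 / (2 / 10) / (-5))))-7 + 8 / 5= 56 / 45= 1.24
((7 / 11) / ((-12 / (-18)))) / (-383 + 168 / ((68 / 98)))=-0.01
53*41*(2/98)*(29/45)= 28.58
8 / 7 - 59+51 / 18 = -2311 / 42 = -55.02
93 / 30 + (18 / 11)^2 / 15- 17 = -13.72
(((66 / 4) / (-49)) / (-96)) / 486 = 11 / 1524096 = 0.00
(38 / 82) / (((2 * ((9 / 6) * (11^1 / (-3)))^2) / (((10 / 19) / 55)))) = 4 / 54571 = 0.00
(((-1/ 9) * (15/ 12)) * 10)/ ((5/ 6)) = -5/ 3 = -1.67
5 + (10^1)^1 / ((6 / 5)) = 40 / 3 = 13.33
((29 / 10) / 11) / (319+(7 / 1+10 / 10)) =29 / 35970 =0.00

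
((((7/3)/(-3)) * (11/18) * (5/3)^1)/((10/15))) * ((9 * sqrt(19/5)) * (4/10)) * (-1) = 77 * sqrt(95)/90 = 8.34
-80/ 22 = -40/ 11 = -3.64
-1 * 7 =-7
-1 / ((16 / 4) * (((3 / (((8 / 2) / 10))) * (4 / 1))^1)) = -1 / 120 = -0.01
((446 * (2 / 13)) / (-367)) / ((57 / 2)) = -1784 / 271947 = -0.01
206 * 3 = 618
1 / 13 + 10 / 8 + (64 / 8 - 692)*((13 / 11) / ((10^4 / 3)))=193839 / 178750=1.08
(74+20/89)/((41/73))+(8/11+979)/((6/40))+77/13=10440723191/1565421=6669.59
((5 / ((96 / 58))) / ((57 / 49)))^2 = 50481025 / 7485696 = 6.74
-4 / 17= -0.24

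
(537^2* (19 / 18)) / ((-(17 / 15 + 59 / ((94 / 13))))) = -429189195 / 13103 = -32755.03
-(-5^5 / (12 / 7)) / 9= 21875 / 108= 202.55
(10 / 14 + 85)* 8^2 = 38400 / 7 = 5485.71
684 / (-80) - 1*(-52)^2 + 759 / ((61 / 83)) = -2049371 / 1220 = -1679.81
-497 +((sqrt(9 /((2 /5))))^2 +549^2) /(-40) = -642607 /80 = -8032.59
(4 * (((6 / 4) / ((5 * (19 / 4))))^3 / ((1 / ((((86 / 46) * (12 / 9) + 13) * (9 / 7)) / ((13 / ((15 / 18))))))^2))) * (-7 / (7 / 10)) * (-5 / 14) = 1234181880 / 210328100437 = 0.01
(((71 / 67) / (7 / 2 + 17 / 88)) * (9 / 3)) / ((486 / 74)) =231176 / 1763775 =0.13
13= 13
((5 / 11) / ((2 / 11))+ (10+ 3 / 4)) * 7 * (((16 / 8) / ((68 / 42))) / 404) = 7791 / 27472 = 0.28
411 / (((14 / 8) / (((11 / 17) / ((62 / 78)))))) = 705276 / 3689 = 191.18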